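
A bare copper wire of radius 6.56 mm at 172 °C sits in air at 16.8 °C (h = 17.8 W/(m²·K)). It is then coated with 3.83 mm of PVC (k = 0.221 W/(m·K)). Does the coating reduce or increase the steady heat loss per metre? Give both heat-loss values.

Critical radius for a cylinder: r_cr = k/h = 0.0124 m = 1.24 cm.
Outer radius after coating: r₂ = 0.00656 + 0.00383 = 0.01039 m.
Since r₁ < r_cr and r₂ ≤ r_cr, the coating moves toward the maximum at r_cr — heat loss rises.
Bare: R = 1/(2πr₁h) = 1.363 m·K/W; Q = 155.2/1.363 = 114 W/m.
Coated: R = R_cond + R_conv = 1.192 m·K/W; Q = 155.2/1.192 = 130 W/m.

increases: 114 → 130 W/m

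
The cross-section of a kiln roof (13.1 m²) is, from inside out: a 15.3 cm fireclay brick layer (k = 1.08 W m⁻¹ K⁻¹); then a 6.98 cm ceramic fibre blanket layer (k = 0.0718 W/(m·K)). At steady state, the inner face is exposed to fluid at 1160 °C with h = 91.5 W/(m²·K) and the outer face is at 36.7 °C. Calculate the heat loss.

Q = 13100 W

Treat each layer as a resistance in series:
  R_conv,in = 1/(hA) = 1/(91.5·13.1) = 8.343×10^-4 K/W
  R_fireclay brick = L/(kA) = 0.153/(1.08·13.1) = 0.01081 K/W
  R_ceramic fibre blanket = L/(kA) = 0.0698/(0.0718·13.1) = 0.07421 K/W
ΣR = 8.343×10^-4 + 0.01081 + 0.07421 = 0.08585 K/W
Q = ΔT/ΣR = (1160 °C − 36.7 °C)/0.08585 = 13100 W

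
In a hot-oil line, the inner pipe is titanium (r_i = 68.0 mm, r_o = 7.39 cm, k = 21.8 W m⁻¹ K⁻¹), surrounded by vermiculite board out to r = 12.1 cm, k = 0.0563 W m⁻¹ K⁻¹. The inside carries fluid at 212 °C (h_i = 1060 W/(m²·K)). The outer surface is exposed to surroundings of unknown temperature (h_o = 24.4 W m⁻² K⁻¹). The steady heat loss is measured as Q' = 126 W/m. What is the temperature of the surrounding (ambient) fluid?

T_out = 29.2 °C

Series resistances:
  R'_conv,in = 1/(2πr h) = 1/(2π·0.0680·1060) = 0.002208 m·K/W
  R'_titanium = ln(0.0739/0.0680)/(2πk) = 0.08321/(2π·21.8) = 6.075×10^-4 m·K/W
  R'_vermiculite board = ln(0.121/0.0739)/(2πk) = 0.4931/(2π·0.0563) = 1.394 m·K/W
  R'_conv,out = 1/(2πr h) = 1/(2π·0.121·24.4) = 0.05391 m·K/W
ΣR = 1.451 m·K/W
ΔT = Q'·ΣR = 126 × 1.451 = 182.8 K
Heat flows outward, so T_out = T_in − ΔT = 212 − 182.8 = 29.2 °C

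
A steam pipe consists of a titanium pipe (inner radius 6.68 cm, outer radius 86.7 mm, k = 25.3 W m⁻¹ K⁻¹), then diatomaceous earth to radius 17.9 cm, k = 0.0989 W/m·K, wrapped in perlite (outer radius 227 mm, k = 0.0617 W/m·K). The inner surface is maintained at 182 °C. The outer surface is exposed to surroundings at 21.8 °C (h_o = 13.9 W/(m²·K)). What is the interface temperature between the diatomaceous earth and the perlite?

T = 79.8 °C

Resistance network (inner→outer):
  R'_titanium = ln(0.0867/0.0668)/(2πk) = 0.2608/(2π·25.3) = 0.001640 m·K/W
  R'_diatomaceous earth = ln(0.179/0.0867)/(2πk) = 0.7249/(2π·0.0989) = 1.167 m·K/W
  R'_perlite = ln(0.227/0.179)/(2πk) = 0.2376/(2π·0.0617) = 0.6128 m·K/W
  R'_conv,out = 1/(2πr h) = 1/(2π·0.227·13.9) = 0.05044 m·K/W
ΣR = 0.001640 + 1.167 + 0.6128 + 0.05044 = 1.832 m·K/W
Q' = ΔT/ΣR = (182 °C − 21.8 °C)/1.832 = 87.45 W/m
From the inner boundary to the diatomaceous earth/perlite interface, ΣR_partial = 1.169 m·K/W.
T_interface = T_in − Q'·ΣR_partial = 182 °C − (87.45)(1.169) = 79.8 °C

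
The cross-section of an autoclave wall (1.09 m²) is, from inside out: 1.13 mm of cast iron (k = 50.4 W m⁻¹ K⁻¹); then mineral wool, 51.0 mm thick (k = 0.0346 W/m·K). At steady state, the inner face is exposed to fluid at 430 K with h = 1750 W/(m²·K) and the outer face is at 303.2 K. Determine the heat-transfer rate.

Resistance network (inner→outer):
  R_conv,in = 1/(hA) = 1/(1750·1.09) = 5.242×10^-4 K/W
  R_cast iron = L/(kA) = 0.00113/(50.4·1.09) = 2.057×10^-5 K/W
  R_mineral wool = L/(kA) = 0.0510/(0.0346·1.09) = 1.352 K/W
ΣR = 5.242×10^-4 + 2.057×10^-5 + 1.352 = 1.353 K/W
Q = ΔT/ΣR = (430 K − 303.2 K)/1.353 = 93.7 W

Q = 93.7 W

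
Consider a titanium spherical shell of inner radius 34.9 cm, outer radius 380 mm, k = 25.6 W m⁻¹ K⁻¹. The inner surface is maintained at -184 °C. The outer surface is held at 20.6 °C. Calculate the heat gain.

Q = 282 kW

Q = 4πk·ΔT/(1/r₁ − 1/r₂) = 4π × 25.6 × 204.6 / (1/0.349 − 1/0.380) = 2.82×10^5 W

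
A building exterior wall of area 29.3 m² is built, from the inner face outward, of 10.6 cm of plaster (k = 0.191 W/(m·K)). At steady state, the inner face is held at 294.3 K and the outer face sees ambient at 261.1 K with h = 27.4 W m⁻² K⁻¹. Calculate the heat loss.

Treat each layer as a resistance in series:
  R_plaster = L/(kA) = 0.106/(0.191·29.3) = 0.01894 K/W
  R_conv,out = 1/(hA) = 1/(27.4·29.3) = 0.001246 K/W
ΣR = 0.01894 + 0.001246 = 0.02019 K/W
Q = ΔT/ΣR = (294.3 K − 261.1 K)/0.02019 = 1640 W

Q = 1640 W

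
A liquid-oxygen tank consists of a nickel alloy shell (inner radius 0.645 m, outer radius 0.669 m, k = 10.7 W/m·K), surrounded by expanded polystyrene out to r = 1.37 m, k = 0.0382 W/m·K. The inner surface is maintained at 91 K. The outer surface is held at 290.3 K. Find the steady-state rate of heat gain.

Q = 125 W

Series thermal resistances, inner to outer:
  R_nickel alloy = (1/0.645 − 1/0.669)/(4πk) = 0.05562/(4π·10.7) = 4.136×10^-4 K/W
  R_expanded polystyrene = (1/0.669 − 1/1.37)/(4πk) = 0.7648/(4π·0.0382) = 1.593 K/W
ΣR = 4.136×10^-4 + 1.593 = 1.593 K/W
Q = ΔT/ΣR = (91 K − 290.3 K)/1.593 = -125 W
(Negative Q ⇒ heat flows inward; heat gain = 125 W.)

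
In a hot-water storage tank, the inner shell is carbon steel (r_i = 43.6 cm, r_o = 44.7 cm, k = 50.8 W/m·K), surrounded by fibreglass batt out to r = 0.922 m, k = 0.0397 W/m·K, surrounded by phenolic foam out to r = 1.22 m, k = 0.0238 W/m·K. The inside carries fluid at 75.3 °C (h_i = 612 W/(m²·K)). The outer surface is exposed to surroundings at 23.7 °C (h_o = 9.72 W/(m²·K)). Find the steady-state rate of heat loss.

Q = 16.1 W

Treat each layer as a resistance in series:
  R_conv,in = 1/(4πr²h) = 1/(4π·0.436²·612) = 6.840×10^-4 K/W
  R_carbon steel = (1/0.436 − 1/0.447)/(4πk) = 0.05644/(4π·50.8) = 8.841×10^-5 K/W
  R_fibreglass batt = (1/0.447 − 1/0.922)/(4πk) = 1.153/(4π·0.0397) = 2.310 K/W
  R_phenolic foam = (1/0.922 − 1/1.22)/(4πk) = 0.2649/(4π·0.0238) = 0.8858 K/W
  R_conv,out = 1/(4πr²h) = 1/(4π·1.22²·9.72) = 0.005501 K/W
ΣR = 6.840×10^-4 + 8.841×10^-5 + 2.310 + 0.8858 + 0.005501 = 3.202 K/W
Q = ΔT/ΣR = (75.3 °C − 23.7 °C)/3.202 = 16.1 W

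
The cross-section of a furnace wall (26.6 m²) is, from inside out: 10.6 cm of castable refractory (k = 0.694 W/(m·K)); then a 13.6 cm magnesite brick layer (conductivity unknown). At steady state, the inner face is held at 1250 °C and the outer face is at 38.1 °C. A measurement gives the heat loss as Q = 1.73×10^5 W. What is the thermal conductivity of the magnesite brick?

k = 4.05 W/m·K

ΣR = ΔT/Q = |1250 − 38.1|/1.73×10^5 = 0.007005 K/W
Known resistances:
  R_castable refractory = L/(kA) = 0.106/(0.694·26.6) = 0.005742 K/W
R_magnesite brick = ΣR − ΣR_known = 0.007005 − 0.005742 = 0.001263 K/W
L/(kA) = 0.001263 ⇒ k = 0.136/(0.001263·26.6) = 4.05 W/m·K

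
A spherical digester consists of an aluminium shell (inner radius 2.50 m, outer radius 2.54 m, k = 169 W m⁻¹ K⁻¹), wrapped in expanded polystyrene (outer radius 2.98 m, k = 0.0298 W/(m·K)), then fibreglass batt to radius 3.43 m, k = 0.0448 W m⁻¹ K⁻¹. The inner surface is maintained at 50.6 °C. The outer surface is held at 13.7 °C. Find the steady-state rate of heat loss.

Treat each layer as a resistance in series:
  R_aluminium = (1/2.50 − 1/2.54)/(4πk) = 0.006299/(4π·169) = 2.966×10^-6 K/W
  R_expanded polystyrene = (1/2.54 − 1/2.98)/(4πk) = 0.05813/(4π·0.0298) = 0.1552 K/W
  R_fibreglass batt = (1/2.98 − 1/3.43)/(4πk) = 0.04403/(4π·0.0448) = 0.07820 K/W
ΣR = 2.966×10^-6 + 0.1552 + 0.07820 = 0.2334 K/W
Q = ΔT/ΣR = (50.6 °C − 13.7 °C)/0.2334 = 158 W

Q = 158 W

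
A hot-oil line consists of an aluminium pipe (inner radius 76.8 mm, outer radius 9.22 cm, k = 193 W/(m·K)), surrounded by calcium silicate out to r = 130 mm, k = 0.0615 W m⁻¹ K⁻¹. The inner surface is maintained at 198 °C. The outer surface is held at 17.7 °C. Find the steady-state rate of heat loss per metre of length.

Q' = 203 W/m

Series thermal resistances, inner to outer:
  R'_aluminium = ln(0.0922/0.0768)/(2πk) = 0.1828/(2π·193) = 1.507×10^-4 m·K/W
  R'_calcium silicate = ln(0.130/0.0922)/(2πk) = 0.3436/(2π·0.0615) = 0.8891 m·K/W
ΣR = 1.507×10^-4 + 0.8891 = 0.8893 m·K/W
Q' = ΔT/ΣR = (198 °C − 17.7 °C)/0.8893 = 203 W/m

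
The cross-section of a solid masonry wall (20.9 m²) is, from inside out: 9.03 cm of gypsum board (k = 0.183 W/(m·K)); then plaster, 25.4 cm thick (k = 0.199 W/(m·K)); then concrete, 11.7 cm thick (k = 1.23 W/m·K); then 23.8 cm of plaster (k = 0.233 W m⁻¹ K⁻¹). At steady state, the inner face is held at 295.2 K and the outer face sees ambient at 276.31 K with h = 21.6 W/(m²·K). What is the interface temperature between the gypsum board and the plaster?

Resistance network (inner→outer):
  R_gypsum board = L/(kA) = 0.0903/(0.183·20.9) = 0.02361 K/W
  R_plaster = L/(kA) = 0.254/(0.199·20.9) = 0.06107 K/W
  R_concrete = L/(kA) = 0.117/(1.23·20.9) = 0.004551 K/W
  R_plaster = L/(kA) = 0.238/(0.233·20.9) = 0.04887 K/W
  R_conv,out = 1/(hA) = 1/(21.6·20.9) = 0.002215 K/W
ΣR = 0.02361 + 0.06107 + 0.004551 + 0.04887 + 0.002215 = 0.1403 K/W
Q = ΔT/ΣR = (295.2 K − 276.31 K)/0.1403 = 134.6 W
From the inner boundary to the gypsum board/plaster interface, ΣR_partial = 0.02361 K/W.
T_interface = T_in − Q·ΣR_partial = 295.2 K − (134.6)(0.02361) = 292.0 K

T = 292.0 K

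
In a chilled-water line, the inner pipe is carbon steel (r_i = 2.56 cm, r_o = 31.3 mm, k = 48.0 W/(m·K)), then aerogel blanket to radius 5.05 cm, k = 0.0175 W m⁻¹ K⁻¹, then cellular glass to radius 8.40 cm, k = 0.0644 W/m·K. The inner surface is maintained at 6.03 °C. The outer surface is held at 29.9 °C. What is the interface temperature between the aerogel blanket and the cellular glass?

T = 24.5 °C

Treat each layer as a resistance in series:
  R'_carbon steel = ln(0.0313/0.0256)/(2πk) = 0.2010/(2π·48.0) = 6.665×10^-4 m·K/W
  R'_aerogel blanket = ln(0.0505/0.0313)/(2πk) = 0.4784/(2π·0.0175) = 4.350 m·K/W
  R'_cellular glass = ln(0.0840/0.0505)/(2πk) = 0.5088/(2π·0.0644) = 1.258 m·K/W
ΣR = 6.665×10^-4 + 4.350 + 1.258 = 5.609 m·K/W
Q' = ΔT/ΣR = (6.03 °C − 29.9 °C)/5.609 = -4.256 W/m
From the inner boundary to the aerogel blanket/cellular glass interface, ΣR_partial = 4.351 m·K/W.
T_interface = T_in − Q'·ΣR_partial = 6.03 °C − (-4.256)(4.351) = 24.5 °C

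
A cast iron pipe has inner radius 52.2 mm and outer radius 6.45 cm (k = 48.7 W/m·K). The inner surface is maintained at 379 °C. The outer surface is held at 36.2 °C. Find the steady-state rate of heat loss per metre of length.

Q' = 4.96×10^5 W/m

Q' = 2πk·ΔT/ln(r₂/r₁) = 2π × 48.7 × 342.8 / ln(0.0645/0.0522) = 4.96×10^5 W/m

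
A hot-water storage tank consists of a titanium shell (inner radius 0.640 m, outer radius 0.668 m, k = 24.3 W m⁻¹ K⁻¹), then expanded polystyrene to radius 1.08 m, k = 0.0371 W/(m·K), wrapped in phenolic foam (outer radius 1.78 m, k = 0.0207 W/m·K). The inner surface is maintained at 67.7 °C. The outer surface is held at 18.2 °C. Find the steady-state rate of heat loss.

Q = 18.9 W

Treat each layer as a resistance in series:
  R_titanium = (1/0.640 − 1/0.668)/(4πk) = 0.06549/(4π·24.3) = 2.145×10^-4 K/W
  R_expanded polystyrene = (1/0.668 − 1/1.08)/(4πk) = 0.5711/(4π·0.0371) = 1.225 K/W
  R_phenolic foam = (1/1.08 − 1/1.78)/(4πk) = 0.3641/(4π·0.0207) = 1.400 K/W
ΣR = 2.145×10^-4 + 1.225 + 1.400 = 2.625 K/W
Q = ΔT/ΣR = (67.7 °C − 18.2 °C)/2.625 = 18.9 W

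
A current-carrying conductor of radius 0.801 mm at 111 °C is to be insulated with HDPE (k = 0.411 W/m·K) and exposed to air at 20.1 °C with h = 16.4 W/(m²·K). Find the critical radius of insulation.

For a cylinder, r_cr = k_ins/h = 0.411/16.4 = 0.0251 m = 2.51 cm

r_cr = 2.51 cm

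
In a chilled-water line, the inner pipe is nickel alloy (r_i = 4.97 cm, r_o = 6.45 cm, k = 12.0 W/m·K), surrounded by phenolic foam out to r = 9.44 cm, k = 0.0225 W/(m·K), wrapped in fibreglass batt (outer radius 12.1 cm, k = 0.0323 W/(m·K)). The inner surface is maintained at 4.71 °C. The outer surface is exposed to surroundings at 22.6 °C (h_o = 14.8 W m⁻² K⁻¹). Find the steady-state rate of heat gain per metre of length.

Q' = 4.46 W/m

Resistance network (inner→outer):
  R'_nickel alloy = ln(0.0645/0.0497)/(2πk) = 0.2607/(2π·12.0) = 0.003457 m·K/W
  R'_phenolic foam = ln(0.0944/0.0645)/(2πk) = 0.3809/(2π·0.0225) = 2.694 m·K/W
  R'_fibreglass batt = ln(0.121/0.0944)/(2πk) = 0.2482/(2π·0.0323) = 1.223 m·K/W
  R'_conv,out = 1/(2πr h) = 1/(2π·0.121·14.8) = 0.08887 m·K/W
ΣR = 0.003457 + 2.694 + 1.223 + 0.08887 = 4.009 m·K/W
Q' = ΔT/ΣR = (4.71 °C − 22.6 °C)/4.009 = -4.46 W/m
(Negative Q' ⇒ heat flows inward; heat gain = 4.46 W/m.)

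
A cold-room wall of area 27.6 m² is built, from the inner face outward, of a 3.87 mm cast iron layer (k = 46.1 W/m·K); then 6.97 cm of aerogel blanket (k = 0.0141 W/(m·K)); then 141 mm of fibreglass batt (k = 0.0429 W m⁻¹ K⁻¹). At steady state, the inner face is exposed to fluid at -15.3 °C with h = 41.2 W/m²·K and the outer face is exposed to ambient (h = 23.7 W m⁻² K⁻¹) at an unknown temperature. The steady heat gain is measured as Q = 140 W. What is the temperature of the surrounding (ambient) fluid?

T_out = 26.8 °C

Sum the resistances:
  R_conv,in = 1/(hA) = 1/(41.2·27.6) = 8.794×10^-4 K/W
  R_cast iron = L/(kA) = 0.00387/(46.1·27.6) = 3.042×10^-6 K/W
  R_aerogel blanket = L/(kA) = 0.0697/(0.0141·27.6) = 0.1791 K/W
  R_fibreglass batt = L/(kA) = 0.141/(0.0429·27.6) = 0.1191 K/W
  R_conv,out = 1/(hA) = 1/(23.7·27.6) = 0.001529 K/W
ΣR = 0.3006 K/W
ΔT = Q·ΣR = 140 × 0.3006 = 42.08 K
Heat flows inward, so T_out = T_in + ΔT = -15.3 + 42.08 = 26.8 °C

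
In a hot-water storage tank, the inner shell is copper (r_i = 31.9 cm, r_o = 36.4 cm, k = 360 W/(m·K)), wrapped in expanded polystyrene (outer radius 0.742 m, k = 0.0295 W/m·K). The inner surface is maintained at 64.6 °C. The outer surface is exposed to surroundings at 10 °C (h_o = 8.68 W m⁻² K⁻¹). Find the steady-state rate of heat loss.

Q = 14.4 W

Resistance network (inner→outer):
  R_copper = (1/0.319 − 1/0.364)/(4πk) = 0.3875/(4π·360) = 8.567×10^-5 K/W
  R_expanded polystyrene = (1/0.364 − 1/0.742)/(4πk) = 1.400/(4π·0.0295) = 3.775 K/W
  R_conv,out = 1/(4πr²h) = 1/(4π·0.742²·8.68) = 0.01665 K/W
ΣR = 8.567×10^-5 + 3.775 + 0.01665 = 3.792 K/W
Q = ΔT/ΣR = (64.6 °C − 10 °C)/3.792 = 14.4 W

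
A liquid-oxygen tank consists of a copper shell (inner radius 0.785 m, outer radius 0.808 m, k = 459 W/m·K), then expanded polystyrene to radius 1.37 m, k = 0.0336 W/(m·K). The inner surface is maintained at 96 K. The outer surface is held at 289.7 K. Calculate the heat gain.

Q = 161 W

Resistance network (inner→outer):
  R_copper = (1/0.785 − 1/0.808)/(4πk) = 0.03626/(4π·459) = 6.287×10^-6 K/W
  R_expanded polystyrene = (1/0.808 − 1/1.37)/(4πk) = 0.5077/(4π·0.0336) = 1.202 K/W
ΣR = 6.287×10^-6 + 1.202 = 1.202 K/W
Q = ΔT/ΣR = (96 K − 289.7 K)/1.202 = -161 W
(Negative Q ⇒ heat flows inward; heat gain = 161 W.)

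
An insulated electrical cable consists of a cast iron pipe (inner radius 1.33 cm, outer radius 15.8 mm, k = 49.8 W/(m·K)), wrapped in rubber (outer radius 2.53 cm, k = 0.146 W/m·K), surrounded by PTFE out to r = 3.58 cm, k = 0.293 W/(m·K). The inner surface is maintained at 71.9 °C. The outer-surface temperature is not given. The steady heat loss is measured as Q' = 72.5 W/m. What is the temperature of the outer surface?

Sum the resistances:
  R'_cast iron = ln(0.0158/0.0133)/(2πk) = 0.1722/(2π·49.8) = 5.505×10^-4 m·K/W
  R'_rubber = ln(0.0253/0.0158)/(2πk) = 0.4708/(2π·0.146) = 0.5132 m·K/W
  R'_PTFE = ln(0.0358/0.0253)/(2πk) = 0.3471/(2π·0.293) = 0.1886 m·K/W
ΣR = 0.7023 m·K/W
ΔT = Q'·ΣR = 72.5 × 0.7023 = 50.92 K
Heat flows outward, so T_out = T_in − ΔT = 71.9 − 50.92 = 21.0 °C

T_out = 21.0 °C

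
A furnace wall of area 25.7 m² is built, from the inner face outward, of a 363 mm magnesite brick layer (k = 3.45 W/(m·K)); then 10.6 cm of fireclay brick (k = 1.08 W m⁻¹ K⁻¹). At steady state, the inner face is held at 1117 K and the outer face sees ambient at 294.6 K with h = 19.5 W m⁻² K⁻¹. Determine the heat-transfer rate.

Q = 83000 W

Series thermal resistances, inner to outer:
  R_magnesite brick = L/(kA) = 0.363/(3.45·25.7) = 0.004094 K/W
  R_fireclay brick = L/(kA) = 0.106/(1.08·25.7) = 0.003819 K/W
  R_conv,out = 1/(hA) = 1/(19.5·25.7) = 0.001995 K/W
ΣR = 0.004094 + 0.003819 + 0.001995 = 0.009908 K/W
Q = ΔT/ΣR = (1117 K − 294.6 K)/0.009908 = 83000 W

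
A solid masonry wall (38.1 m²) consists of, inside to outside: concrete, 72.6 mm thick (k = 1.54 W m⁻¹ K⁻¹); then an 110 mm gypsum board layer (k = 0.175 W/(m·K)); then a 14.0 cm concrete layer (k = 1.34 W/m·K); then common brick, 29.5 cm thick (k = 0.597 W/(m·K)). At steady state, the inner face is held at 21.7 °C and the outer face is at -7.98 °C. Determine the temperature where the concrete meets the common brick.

T = 3.53 °C

Resistance network (inner→outer):
  R_concrete = L/(kA) = 0.0726/(1.54·38.1) = 0.001237 K/W
  R_gypsum board = L/(kA) = 0.110/(0.175·38.1) = 0.01650 K/W
  R_concrete = L/(kA) = 0.140/(1.34·38.1) = 0.002742 K/W
  R_common brick = L/(kA) = 0.295/(0.597·38.1) = 0.01297 K/W
ΣR = 0.001237 + 0.01650 + 0.002742 + 0.01297 = 0.03345 K/W
Q = ΔT/ΣR = (21.7 °C − -7.98 °C)/0.03345 = 887.3 W
From the inner boundary to the concrete/common brick interface, ΣR_partial = 0.02048 K/W.
T_interface = T_in − Q·ΣR_partial = 21.7 °C − (887.3)(0.02048) = 3.53 °C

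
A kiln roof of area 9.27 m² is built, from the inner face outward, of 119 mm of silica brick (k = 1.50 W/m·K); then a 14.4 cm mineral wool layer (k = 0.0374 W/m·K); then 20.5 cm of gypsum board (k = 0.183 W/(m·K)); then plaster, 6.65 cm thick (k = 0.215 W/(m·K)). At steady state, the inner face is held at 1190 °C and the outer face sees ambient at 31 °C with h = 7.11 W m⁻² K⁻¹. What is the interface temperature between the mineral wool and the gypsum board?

Resistance network (inner→outer):
  R_silica brick = L/(kA) = 0.119/(1.50·9.27) = 0.008558 K/W
  R_mineral wool = L/(kA) = 0.144/(0.0374·9.27) = 0.4153 K/W
  R_gypsum board = L/(kA) = 0.205/(0.183·9.27) = 0.1208 K/W
  R_plaster = L/(kA) = 0.0665/(0.215·9.27) = 0.03337 K/W
  R_conv,out = 1/(hA) = 1/(7.11·9.27) = 0.01517 K/W
ΣR = 0.008558 + 0.4153 + 0.1208 + 0.03337 + 0.01517 = 0.5932 K/W
Q = ΔT/ΣR = (1190 °C − 31 °C)/0.5932 = 1954 W
From the inner boundary to the mineral wool/gypsum board interface, ΣR_partial = 0.4239 K/W.
T_interface = T_in − Q·ΣR_partial = 1190 °C − (1954)(0.4239) = 362 °C

T = 362 °C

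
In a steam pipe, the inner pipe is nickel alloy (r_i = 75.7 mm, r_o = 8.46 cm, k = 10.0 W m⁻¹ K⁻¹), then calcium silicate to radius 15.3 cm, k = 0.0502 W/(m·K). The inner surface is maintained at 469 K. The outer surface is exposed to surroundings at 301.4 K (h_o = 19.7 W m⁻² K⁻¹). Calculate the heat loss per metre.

Q' = 86.7 W/m

Series thermal resistances, inner to outer:
  R'_nickel alloy = ln(0.0846/0.0757)/(2πk) = 0.1112/(2π·10.0) = 0.001769 m·K/W
  R'_calcium silicate = ln(0.153/0.0846)/(2πk) = 0.5925/(2π·0.0502) = 1.878 m·K/W
  R'_conv,out = 1/(2πr h) = 1/(2π·0.153·19.7) = 0.05280 m·K/W
ΣR = 0.001769 + 1.878 + 0.05280 = 1.933 m·K/W
Q' = ΔT/ΣR = (469 K − 301.4 K)/1.933 = 86.7 W/m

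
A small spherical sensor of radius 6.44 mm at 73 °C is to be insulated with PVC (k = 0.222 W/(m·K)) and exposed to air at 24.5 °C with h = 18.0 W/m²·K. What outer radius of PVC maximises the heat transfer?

For a sphere, r_cr = 2k_ins/h = 2·0.222/18.0 = 0.0247 m = 2.47 cm

r_cr = 2.47 cm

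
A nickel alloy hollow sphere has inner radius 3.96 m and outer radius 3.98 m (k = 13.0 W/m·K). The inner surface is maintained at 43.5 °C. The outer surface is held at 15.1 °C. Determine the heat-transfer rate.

Q = 3.66×10^6 W

Q = 4πk·ΔT/(1/r₁ − 1/r₂) = 4π × 13.0 × 28.4 / (1/3.96 − 1/3.98) = 3.66×10^6 W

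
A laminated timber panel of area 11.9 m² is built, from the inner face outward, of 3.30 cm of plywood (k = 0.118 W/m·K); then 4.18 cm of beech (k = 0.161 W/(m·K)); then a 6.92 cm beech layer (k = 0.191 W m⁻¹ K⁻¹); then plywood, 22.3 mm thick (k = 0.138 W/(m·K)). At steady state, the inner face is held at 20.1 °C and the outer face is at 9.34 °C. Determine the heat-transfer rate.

Treat each layer as a resistance in series:
  R_plywood = L/(kA) = 0.0330/(0.118·11.9) = 0.02350 K/W
  R_beech = L/(kA) = 0.0418/(0.161·11.9) = 0.02182 K/W
  R_beech = L/(kA) = 0.0692/(0.191·11.9) = 0.03045 K/W
  R_plywood = L/(kA) = 0.0223/(0.138·11.9) = 0.01358 K/W
ΣR = 0.02350 + 0.02182 + 0.03045 + 0.01358 = 0.08935 K/W
Q = ΔT/ΣR = (20.1 °C − 9.34 °C)/0.08935 = 120 W

Q = 120 W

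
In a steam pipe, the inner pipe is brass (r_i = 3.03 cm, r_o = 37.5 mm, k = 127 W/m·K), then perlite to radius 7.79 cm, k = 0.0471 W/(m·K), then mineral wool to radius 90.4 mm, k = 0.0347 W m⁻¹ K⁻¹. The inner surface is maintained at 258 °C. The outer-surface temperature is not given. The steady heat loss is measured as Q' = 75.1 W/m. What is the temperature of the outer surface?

Sum the resistances:
  R'_brass = ln(0.0375/0.0303)/(2πk) = 0.2132/(2π·127) = 2.672×10^-4 m·K/W
  R'_perlite = ln(0.0779/0.0375)/(2πk) = 0.7311/(2π·0.0471) = 2.470 m·K/W
  R'_mineral wool = ln(0.0904/0.0779)/(2πk) = 0.1488/(2π·0.0347) = 0.6826 m·K/W
ΣR = 3.153 m·K/W
ΔT = Q'·ΣR = 75.1 × 3.153 = 236.8 K
Heat flows outward, so T_out = T_in − ΔT = 258 − 236.8 = 21.2 °C

T_out = 21.2 °C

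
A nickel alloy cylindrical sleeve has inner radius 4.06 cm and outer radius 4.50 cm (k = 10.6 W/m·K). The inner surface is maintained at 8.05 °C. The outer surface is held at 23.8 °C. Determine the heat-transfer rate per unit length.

Q' = 10.2 kW/m

Q' = 2πk·ΔT/ln(r₂/r₁) = 2π × 10.6 × 15.75 / ln(0.0450/0.0406) = 10200 W/m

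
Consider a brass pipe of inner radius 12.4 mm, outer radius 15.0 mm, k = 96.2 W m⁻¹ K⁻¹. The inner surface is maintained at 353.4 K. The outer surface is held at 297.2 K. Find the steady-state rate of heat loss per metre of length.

Q' = 178 kW/m

Q' = 2πk·ΔT/ln(r₂/r₁) = 2π × 96.2 × 56.2 / ln(0.0150/0.0124) = 1.78×10^5 W/m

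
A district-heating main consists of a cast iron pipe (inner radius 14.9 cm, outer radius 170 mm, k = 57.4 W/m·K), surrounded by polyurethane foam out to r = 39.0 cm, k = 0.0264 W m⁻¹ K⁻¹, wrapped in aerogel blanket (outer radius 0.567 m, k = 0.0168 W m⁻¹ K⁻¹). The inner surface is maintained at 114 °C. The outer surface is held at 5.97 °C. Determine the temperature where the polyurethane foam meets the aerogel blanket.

T = 50.8 °C

Resistance network (inner→outer):
  R'_cast iron = ln(0.170/0.149)/(2πk) = 0.1319/(2π·57.4) = 3.656×10^-4 m·K/W
  R'_polyurethane foam = ln(0.390/0.170)/(2πk) = 0.8303/(2π·0.0264) = 5.006 m·K/W
  R'_aerogel blanket = ln(0.567/0.390)/(2πk) = 0.3742/(2π·0.0168) = 3.545 m·K/W
ΣR = 3.656×10^-4 + 5.006 + 3.545 = 8.551 m·K/W
Q' = ΔT/ΣR = (114 °C − 5.97 °C)/8.551 = 12.63 W/m
From the inner boundary to the polyurethane foam/aerogel blanket interface, ΣR_partial = 5.006 m·K/W.
T_interface = T_in − Q'·ΣR_partial = 114 °C − (12.63)(5.006) = 50.8 °C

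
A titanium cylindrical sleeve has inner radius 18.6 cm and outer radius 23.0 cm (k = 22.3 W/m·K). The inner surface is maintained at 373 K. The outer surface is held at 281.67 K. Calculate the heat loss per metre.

Q' = 60.3 kW/m

Q' = 2πk·ΔT/ln(r₂/r₁) = 2π × 22.3 × 91.33 / ln(0.230/0.186) = 60300 W/m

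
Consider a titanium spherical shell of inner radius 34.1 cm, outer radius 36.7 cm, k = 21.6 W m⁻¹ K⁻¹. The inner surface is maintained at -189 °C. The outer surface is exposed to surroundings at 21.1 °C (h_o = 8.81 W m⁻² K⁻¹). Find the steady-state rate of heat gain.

Q = 3.10 kW

Resistance network (inner→outer):
  R_titanium = (1/0.341 − 1/0.367)/(4πk) = 0.2078/(4π·21.6) = 7.654×10^-4 K/W
  R_conv,out = 1/(4πr²h) = 1/(4π·0.367²·8.81) = 0.06706 K/W
ΣR = 7.654×10^-4 + 0.06706 = 0.06783 K/W
Q = ΔT/ΣR = (-189 °C − 21.1 °C)/0.06783 = -3100 W
(Negative Q ⇒ heat flows inward; heat gain = 3100 W.)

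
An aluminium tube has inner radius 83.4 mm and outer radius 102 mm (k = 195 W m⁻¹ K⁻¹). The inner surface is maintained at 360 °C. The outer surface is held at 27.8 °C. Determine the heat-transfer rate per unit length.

Q' = 2πk·ΔT/ln(r₂/r₁) = 2π × 195 × 332.2 / ln(0.102/0.0834) = 2.02×10^6 W/m

Q' = 2.02×10^6 W/m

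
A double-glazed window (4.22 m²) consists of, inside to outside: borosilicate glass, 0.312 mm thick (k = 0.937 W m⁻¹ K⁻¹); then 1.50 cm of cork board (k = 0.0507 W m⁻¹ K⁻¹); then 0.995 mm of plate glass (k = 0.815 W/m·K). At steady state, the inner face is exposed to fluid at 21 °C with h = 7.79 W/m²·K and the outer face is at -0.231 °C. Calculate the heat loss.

Series thermal resistances, inner to outer:
  R_conv,in = 1/(hA) = 1/(7.79·4.22) = 0.03042 K/W
  R_borosilicate glass = L/(kA) = 3.12×10^-4/(0.937·4.22) = 7.890×10^-5 K/W
  R_cork board = L/(kA) = 0.0150/(0.0507·4.22) = 0.07011 K/W
  R_plate glass = L/(kA) = 9.95×10^-4/(0.815·4.22) = 2.893×10^-4 K/W
ΣR = 0.03042 + 7.890×10^-5 + 0.07011 + 2.893×10^-4 = 0.1009 K/W
Q = ΔT/ΣR = (21 °C − -0.231 °C)/0.1009 = 210 W

Q = 210 W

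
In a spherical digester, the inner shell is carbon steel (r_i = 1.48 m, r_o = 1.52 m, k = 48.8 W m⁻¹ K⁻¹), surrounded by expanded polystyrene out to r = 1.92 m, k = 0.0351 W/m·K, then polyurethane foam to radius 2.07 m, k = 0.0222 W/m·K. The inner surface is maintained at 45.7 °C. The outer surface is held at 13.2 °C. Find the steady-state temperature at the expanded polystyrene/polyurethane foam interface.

T = 23.1 °C

Treat each layer as a resistance in series:
  R_carbon steel = (1/1.48 − 1/1.52)/(4πk) = 0.01778/(4π·48.8) = 2.900×10^-5 K/W
  R_expanded polystyrene = (1/1.52 − 1/1.92)/(4πk) = 0.1371/(4π·0.0351) = 0.3107 K/W
  R_polyurethane foam = (1/1.92 − 1/2.07)/(4πk) = 0.03774/(4π·0.0222) = 0.1353 K/W
ΣR = 2.900×10^-5 + 0.3107 + 0.1353 = 0.4460 K/W
Q = ΔT/ΣR = (45.7 °C − 13.2 °C)/0.4460 = 72.87 W
From the inner boundary to the expanded polystyrene/polyurethane foam interface, ΣR_partial = 0.3107 K/W.
T_interface = T_in − Q·ΣR_partial = 45.7 °C − (72.87)(0.3107) = 23.1 °C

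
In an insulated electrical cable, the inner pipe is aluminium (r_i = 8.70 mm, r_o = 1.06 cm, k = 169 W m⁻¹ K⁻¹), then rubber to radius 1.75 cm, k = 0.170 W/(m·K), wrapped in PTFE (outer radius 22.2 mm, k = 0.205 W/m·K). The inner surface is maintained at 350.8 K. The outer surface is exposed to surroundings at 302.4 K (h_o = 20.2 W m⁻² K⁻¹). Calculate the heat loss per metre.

Series thermal resistances, inner to outer:
  R'_aluminium = ln(0.0106/0.00870)/(2πk) = 0.1975/(2π·169) = 1.860×10^-4 m·K/W
  R'_rubber = ln(0.0175/0.0106)/(2πk) = 0.5013/(2π·0.170) = 0.4694 m·K/W
  R'_PTFE = ln(0.0222/0.0175)/(2πk) = 0.2379/(2π·0.205) = 0.1847 m·K/W
  R'_conv,out = 1/(2πr h) = 1/(2π·0.0222·20.2) = 0.3549 m·K/W
ΣR = 1.860×10^-4 + 0.4694 + 0.1847 + 0.3549 = 1.009 m·K/W
Q' = ΔT/ΣR = (350.8 K − 302.4 K)/1.009 = 48.0 W/m

Q' = 48.0 W/m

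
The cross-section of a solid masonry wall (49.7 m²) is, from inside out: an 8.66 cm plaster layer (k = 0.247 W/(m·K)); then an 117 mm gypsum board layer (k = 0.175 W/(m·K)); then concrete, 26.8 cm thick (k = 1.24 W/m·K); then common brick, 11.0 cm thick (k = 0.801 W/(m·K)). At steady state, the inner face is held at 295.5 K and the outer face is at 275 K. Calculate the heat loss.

Resistance network (inner→outer):
  R_plaster = L/(kA) = 0.0866/(0.247·49.7) = 0.007054 K/W
  R_gypsum board = L/(kA) = 0.117/(0.175·49.7) = 0.01345 K/W
  R_concrete = L/(kA) = 0.268/(1.24·49.7) = 0.004349 K/W
  R_common brick = L/(kA) = 0.110/(0.801·49.7) = 0.002763 K/W
ΣR = 0.007054 + 0.01345 + 0.004349 + 0.002763 = 0.02762 K/W
Q = ΔT/ΣR = (295.5 K − 275 K)/0.02762 = 742 W

Q = 742 W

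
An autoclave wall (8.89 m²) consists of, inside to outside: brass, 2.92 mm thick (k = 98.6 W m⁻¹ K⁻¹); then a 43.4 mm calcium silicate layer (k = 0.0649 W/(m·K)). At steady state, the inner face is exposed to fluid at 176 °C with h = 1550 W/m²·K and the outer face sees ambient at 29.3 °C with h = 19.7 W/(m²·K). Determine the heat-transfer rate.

Series thermal resistances, inner to outer:
  R_conv,in = 1/(hA) = 1/(1550·8.89) = 7.257×10^-5 K/W
  R_brass = L/(kA) = 0.00292/(98.6·8.89) = 3.331×10^-6 K/W
  R_calcium silicate = L/(kA) = 0.0434/(0.0649·8.89) = 0.07522 K/W
  R_conv,out = 1/(hA) = 1/(19.7·8.89) = 0.005710 K/W
ΣR = 7.257×10^-5 + 3.331×10^-6 + 0.07522 + 0.005710 = 0.08101 K/W
Q = ΔT/ΣR = (176 °C − 29.3 °C)/0.08101 = 1810 W

Q = 1810 W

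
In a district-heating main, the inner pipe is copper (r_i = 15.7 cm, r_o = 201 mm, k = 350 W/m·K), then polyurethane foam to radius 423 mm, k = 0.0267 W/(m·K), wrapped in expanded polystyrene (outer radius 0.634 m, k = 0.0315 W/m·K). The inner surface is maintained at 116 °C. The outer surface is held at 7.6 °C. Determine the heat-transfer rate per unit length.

Series thermal resistances, inner to outer:
  R'_copper = ln(0.201/0.157)/(2πk) = 0.2471/(2π·350) = 1.123×10^-4 m·K/W
  R'_polyurethane foam = ln(0.423/0.201)/(2πk) = 0.7441/(2π·0.0267) = 4.435 m·K/W
  R'_expanded polystyrene = ln(0.634/0.423)/(2πk) = 0.4047/(2π·0.0315) = 2.045 m·K/W
ΣR = 1.123×10^-4 + 4.435 + 2.045 = 6.480 m·K/W
Q' = ΔT/ΣR = (116 °C − 7.6 °C)/6.480 = 16.7 W/m

Q' = 16.7 W/m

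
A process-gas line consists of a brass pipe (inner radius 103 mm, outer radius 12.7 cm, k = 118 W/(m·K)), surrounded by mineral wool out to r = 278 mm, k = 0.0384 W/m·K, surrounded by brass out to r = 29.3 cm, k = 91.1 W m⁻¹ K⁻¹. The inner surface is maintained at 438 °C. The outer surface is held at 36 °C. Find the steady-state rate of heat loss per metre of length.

Q' = 124 W/m

Treat each layer as a resistance in series:
  R'_brass = ln(0.127/0.103)/(2πk) = 0.2095/(2π·118) = 2.825×10^-4 m·K/W
  R'_mineral wool = ln(0.278/0.127)/(2πk) = 0.7834/(2π·0.0384) = 3.247 m·K/W
  R'_brass = ln(0.293/0.278)/(2πk) = 0.05255/(2π·91.1) = 9.181×10^-5 m·K/W
ΣR = 2.825×10^-4 + 3.247 + 9.181×10^-5 = 3.247 m·K/W
Q' = ΔT/ΣR = (438 °C − 36 °C)/3.247 = 124 W/m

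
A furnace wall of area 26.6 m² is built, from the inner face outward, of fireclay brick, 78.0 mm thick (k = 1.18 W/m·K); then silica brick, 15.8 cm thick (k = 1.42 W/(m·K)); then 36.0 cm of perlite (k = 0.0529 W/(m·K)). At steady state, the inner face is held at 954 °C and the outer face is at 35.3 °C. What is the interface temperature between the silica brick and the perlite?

Treat each layer as a resistance in series:
  R_fireclay brick = L/(kA) = 0.0780/(1.18·26.6) = 0.002485 K/W
  R_silica brick = L/(kA) = 0.158/(1.42·26.6) = 0.004183 K/W
  R_perlite = L/(kA) = 0.360/(0.0529·26.6) = 0.2558 K/W
ΣR = 0.002485 + 0.004183 + 0.2558 = 0.2625 K/W
Q = ΔT/ΣR = (954 °C − 35.3 °C)/0.2625 = 3500 W
From the inner boundary to the silica brick/perlite interface, ΣR_partial = 0.006668 K/W.
T_interface = T_in − Q·ΣR_partial = 954 °C − (3500)(0.006668) = 931 °C

T = 931 °C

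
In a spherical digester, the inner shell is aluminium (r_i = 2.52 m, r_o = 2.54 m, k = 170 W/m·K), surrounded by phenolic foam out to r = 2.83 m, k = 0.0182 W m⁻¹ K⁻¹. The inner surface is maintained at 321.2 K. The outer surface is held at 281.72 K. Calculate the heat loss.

Resistance network (inner→outer):
  R_aluminium = (1/2.52 − 1/2.54)/(4πk) = 0.003125/(4π·170) = 1.463×10^-6 K/W
  R_phenolic foam = (1/2.54 − 1/2.83)/(4πk) = 0.04034/(4π·0.0182) = 0.1764 K/W
ΣR = 1.463×10^-6 + 0.1764 = 0.1764 K/W
Q = ΔT/ΣR = (321.2 K − 281.72 K)/0.1764 = 224 W

Q = 224 W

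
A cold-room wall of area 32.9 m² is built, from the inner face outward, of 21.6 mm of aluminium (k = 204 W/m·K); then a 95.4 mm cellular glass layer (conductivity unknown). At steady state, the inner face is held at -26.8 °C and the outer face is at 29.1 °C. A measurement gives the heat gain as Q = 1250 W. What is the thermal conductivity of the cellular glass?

k = 0.0648 W/m·K

ΣR = ΔT/Q = |-26.8 − 29.1|/1250 = 0.04472 K/W
Known resistances:
  R_aluminium = L/(kA) = 0.0216/(204·32.9) = 3.218×10^-6 K/W
R_cellular glass = ΣR − ΣR_known = 0.04472 − 3.218×10^-6 = 0.04472 K/W
L/(kA) = 0.04472 ⇒ k = 0.0954/(0.04472·32.9) = 0.0648 W/m·K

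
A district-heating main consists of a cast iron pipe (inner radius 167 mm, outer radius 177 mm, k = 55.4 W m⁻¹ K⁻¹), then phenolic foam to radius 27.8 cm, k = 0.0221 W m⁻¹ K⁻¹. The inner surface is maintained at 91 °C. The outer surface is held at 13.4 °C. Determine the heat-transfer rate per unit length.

Treat each layer as a resistance in series:
  R'_cast iron = ln(0.177/0.167)/(2πk) = 0.05816/(2π·55.4) = 1.671×10^-4 m·K/W
  R'_phenolic foam = ln(0.278/0.177)/(2πk) = 0.4515/(2π·0.0221) = 3.251 m·K/W
ΣR = 1.671×10^-4 + 3.251 = 3.251 m·K/W
Q' = ΔT/ΣR = (91 °C − 13.4 °C)/3.251 = 23.9 W/m

Q' = 23.9 W/m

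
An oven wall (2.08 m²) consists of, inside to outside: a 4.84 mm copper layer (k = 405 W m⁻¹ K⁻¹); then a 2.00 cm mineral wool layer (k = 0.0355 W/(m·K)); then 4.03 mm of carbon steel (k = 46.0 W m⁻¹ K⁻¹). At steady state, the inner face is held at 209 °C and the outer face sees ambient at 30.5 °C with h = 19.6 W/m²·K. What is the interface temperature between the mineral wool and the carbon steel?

T = 45.3 °C

Series thermal resistances, inner to outer:
  R_copper = L/(kA) = 0.00484/(405·2.08) = 5.745×10^-6 K/W
  R_mineral wool = L/(kA) = 0.0200/(0.0355·2.08) = 0.2709 K/W
  R_carbon steel = L/(kA) = 0.00403/(46.0·2.08) = 4.212×10^-5 K/W
  R_conv,out = 1/(hA) = 1/(19.6·2.08) = 0.02453 K/W
ΣR = 5.745×10^-6 + 0.2709 + 4.212×10^-5 + 0.02453 = 0.2955 K/W
Q = ΔT/ΣR = (209 °C − 30.5 °C)/0.2955 = 604.1 W
From the inner boundary to the mineral wool/carbon steel interface, ΣR_partial = 0.2709 K/W.
T_interface = T_in − Q·ΣR_partial = 209 °C − (604.1)(0.2709) = 45.3 °C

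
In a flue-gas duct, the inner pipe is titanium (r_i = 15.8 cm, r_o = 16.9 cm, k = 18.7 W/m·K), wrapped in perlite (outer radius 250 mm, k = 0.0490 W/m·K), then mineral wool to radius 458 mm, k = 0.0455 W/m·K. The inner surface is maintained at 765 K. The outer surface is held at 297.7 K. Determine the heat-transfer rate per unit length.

Treat each layer as a resistance in series:
  R'_titanium = ln(0.169/0.158)/(2πk) = 0.06730/(2π·18.7) = 5.728×10^-4 m·K/W
  R'_perlite = ln(0.250/0.169)/(2πk) = 0.3916/(2π·0.0490) = 1.272 m·K/W
  R'_mineral wool = ln(0.458/0.250)/(2πk) = 0.6054/(2π·0.0455) = 2.118 m·K/W
ΣR = 5.728×10^-4 + 1.272 + 2.118 = 3.391 m·K/W
Q' = ΔT/ΣR = (765 K − 297.7 K)/3.391 = 138 W/m

Q' = 138 W/m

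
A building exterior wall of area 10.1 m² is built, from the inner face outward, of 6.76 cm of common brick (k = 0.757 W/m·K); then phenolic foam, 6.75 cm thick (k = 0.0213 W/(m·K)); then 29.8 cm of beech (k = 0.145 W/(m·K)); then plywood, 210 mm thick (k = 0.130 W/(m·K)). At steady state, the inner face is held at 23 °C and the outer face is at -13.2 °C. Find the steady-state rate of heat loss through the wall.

Series thermal resistances, inner to outer:
  R_common brick = L/(kA) = 0.0676/(0.757·10.1) = 0.008842 K/W
  R_phenolic foam = L/(kA) = 0.0675/(0.0213·10.1) = 0.3138 K/W
  R_beech = L/(kA) = 0.298/(0.145·10.1) = 0.2035 K/W
  R_plywood = L/(kA) = 0.210/(0.130·10.1) = 0.1599 K/W
ΣR = 0.008842 + 0.3138 + 0.2035 + 0.1599 = 0.6860 K/W
Q = ΔT/ΣR = (23 °C − -13.2 °C)/0.6860 = 52.8 W

Q = 52.8 W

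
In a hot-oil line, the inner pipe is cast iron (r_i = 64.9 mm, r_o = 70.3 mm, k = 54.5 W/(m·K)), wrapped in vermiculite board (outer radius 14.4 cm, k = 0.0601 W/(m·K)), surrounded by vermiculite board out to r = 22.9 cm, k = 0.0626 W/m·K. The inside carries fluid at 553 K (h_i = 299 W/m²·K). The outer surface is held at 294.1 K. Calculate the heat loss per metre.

Q' = 83.9 W/m

Treat each layer as a resistance in series:
  R'_conv,in = 1/(2πr h) = 1/(2π·0.0649·299) = 0.008202 m·K/W
  R'_cast iron = ln(0.0703/0.0649)/(2πk) = 0.07992/(2π·54.5) = 2.334×10^-4 m·K/W
  R'_vermiculite board = ln(0.144/0.0703)/(2πk) = 0.7170/(2π·0.0601) = 1.899 m·K/W
  R'_vermiculite board = ln(0.229/0.144)/(2πk) = 0.4639/(2π·0.0626) = 1.179 m·K/W
ΣR = 0.008202 + 2.334×10^-4 + 1.899 + 1.179 = 3.086 m·K/W
Q' = ΔT/ΣR = (553 K − 294.1 K)/3.086 = 83.9 W/m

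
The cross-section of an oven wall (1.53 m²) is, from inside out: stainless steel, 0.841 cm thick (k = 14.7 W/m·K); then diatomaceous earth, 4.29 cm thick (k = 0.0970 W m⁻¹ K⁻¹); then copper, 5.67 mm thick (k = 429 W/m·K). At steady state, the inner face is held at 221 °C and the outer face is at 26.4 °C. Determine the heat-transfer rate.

Treat each layer as a resistance in series:
  R_stainless steel = L/(kA) = 0.00841/(14.7·1.53) = 3.739×10^-4 K/W
  R_diatomaceous earth = L/(kA) = 0.0429/(0.0970·1.53) = 0.2891 K/W
  R_copper = L/(kA) = 0.00567/(429·1.53) = 8.638×10^-6 K/W
ΣR = 3.739×10^-4 + 0.2891 + 8.638×10^-6 = 0.2895 K/W
Q = ΔT/ΣR = (221 °C − 26.4 °C)/0.2895 = 672 W

Q = 672 W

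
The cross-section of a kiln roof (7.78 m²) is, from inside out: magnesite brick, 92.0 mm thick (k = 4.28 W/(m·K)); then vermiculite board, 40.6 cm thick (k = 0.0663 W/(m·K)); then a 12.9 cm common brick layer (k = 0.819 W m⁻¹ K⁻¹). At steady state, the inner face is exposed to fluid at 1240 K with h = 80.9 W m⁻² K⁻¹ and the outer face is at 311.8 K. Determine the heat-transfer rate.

Treat each layer as a resistance in series:
  R_conv,in = 1/(hA) = 1/(80.9·7.78) = 0.001589 K/W
  R_magnesite brick = L/(kA) = 0.0920/(4.28·7.78) = 0.002763 K/W
  R_vermiculite board = L/(kA) = 0.406/(0.0663·7.78) = 0.7871 K/W
  R_common brick = L/(kA) = 0.129/(0.819·7.78) = 0.02025 K/W
ΣR = 0.001589 + 0.002763 + 0.7871 + 0.02025 = 0.8117 K/W
Q = ΔT/ΣR = (1240 K − 311.8 K)/0.8117 = 1140 W

Q = 1140 W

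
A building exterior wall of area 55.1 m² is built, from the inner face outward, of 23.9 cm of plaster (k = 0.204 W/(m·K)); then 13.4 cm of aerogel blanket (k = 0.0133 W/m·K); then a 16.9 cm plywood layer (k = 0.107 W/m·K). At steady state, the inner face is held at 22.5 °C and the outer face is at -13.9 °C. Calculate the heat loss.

Series thermal resistances, inner to outer:
  R_plaster = L/(kA) = 0.239/(0.204·55.1) = 0.02126 K/W
  R_aerogel blanket = L/(kA) = 0.134/(0.0133·55.1) = 0.1829 K/W
  R_plywood = L/(kA) = 0.169/(0.107·55.1) = 0.02866 K/W
ΣR = 0.02126 + 0.1829 + 0.02866 = 0.2328 K/W
Q = ΔT/ΣR = (22.5 °C − -13.9 °C)/0.2328 = 156 W

Q = 156 W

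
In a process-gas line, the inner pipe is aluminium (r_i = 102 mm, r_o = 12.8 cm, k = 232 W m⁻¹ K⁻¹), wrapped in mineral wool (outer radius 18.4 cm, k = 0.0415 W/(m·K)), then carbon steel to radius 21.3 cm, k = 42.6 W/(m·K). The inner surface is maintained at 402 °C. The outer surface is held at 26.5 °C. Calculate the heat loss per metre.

Q' = 270 W/m

Resistance network (inner→outer):
  R'_aluminium = ln(0.128/0.102)/(2πk) = 0.2271/(2π·232) = 1.558×10^-4 m·K/W
  R'_mineral wool = ln(0.184/0.128)/(2πk) = 0.3629/(2π·0.0415) = 1.392 m·K/W
  R'_carbon steel = ln(0.213/0.184)/(2πk) = 0.1464/(2π·42.6) = 5.468×10^-4 m·K/W
ΣR = 1.558×10^-4 + 1.392 + 5.468×10^-4 = 1.393 m·K/W
Q' = ΔT/ΣR = (402 °C − 26.5 °C)/1.393 = 270 W/m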